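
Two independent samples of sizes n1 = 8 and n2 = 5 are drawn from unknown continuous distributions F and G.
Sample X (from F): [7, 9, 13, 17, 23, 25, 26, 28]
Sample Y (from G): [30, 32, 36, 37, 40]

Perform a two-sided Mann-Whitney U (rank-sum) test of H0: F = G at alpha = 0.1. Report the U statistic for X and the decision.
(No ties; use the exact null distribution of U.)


Step 1: Combine and sort all 13 observations; assign midranks.
sorted (value, group): (7,X), (9,X), (13,X), (17,X), (23,X), (25,X), (26,X), (28,X), (30,Y), (32,Y), (36,Y), (37,Y), (40,Y)
ranks: 7->1, 9->2, 13->3, 17->4, 23->5, 25->6, 26->7, 28->8, 30->9, 32->10, 36->11, 37->12, 40->13
Step 2: Rank sum for X: R1 = 1 + 2 + 3 + 4 + 5 + 6 + 7 + 8 = 36.
Step 3: U_X = R1 - n1(n1+1)/2 = 36 - 8*9/2 = 36 - 36 = 0.
       U_Y = n1*n2 - U_X = 40 - 0 = 40.
Step 4: No ties, so the exact null distribution of U (based on enumerating the C(13,8) = 1287 equally likely rank assignments) gives the two-sided p-value.
Step 5: p-value = 0.001554; compare to alpha = 0.1. reject H0.

U_X = 0, p = 0.001554, reject H0 at alpha = 0.1.


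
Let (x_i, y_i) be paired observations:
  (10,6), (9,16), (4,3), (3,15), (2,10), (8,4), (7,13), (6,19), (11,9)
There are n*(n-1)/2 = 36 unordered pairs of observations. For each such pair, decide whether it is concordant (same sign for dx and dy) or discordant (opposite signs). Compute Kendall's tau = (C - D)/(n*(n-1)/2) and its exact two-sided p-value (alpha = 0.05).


Step 1: Enumerate the 36 unordered pairs (i,j) with i<j and classify each by sign(x_j-x_i) * sign(y_j-y_i).
  (1,2):dx=-1,dy=+10->D; (1,3):dx=-6,dy=-3->C; (1,4):dx=-7,dy=+9->D; (1,5):dx=-8,dy=+4->D
  (1,6):dx=-2,dy=-2->C; (1,7):dx=-3,dy=+7->D; (1,8):dx=-4,dy=+13->D; (1,9):dx=+1,dy=+3->C
  (2,3):dx=-5,dy=-13->C; (2,4):dx=-6,dy=-1->C; (2,5):dx=-7,dy=-6->C; (2,6):dx=-1,dy=-12->C
  (2,7):dx=-2,dy=-3->C; (2,8):dx=-3,dy=+3->D; (2,9):dx=+2,dy=-7->D; (3,4):dx=-1,dy=+12->D
  (3,5):dx=-2,dy=+7->D; (3,6):dx=+4,dy=+1->C; (3,7):dx=+3,dy=+10->C; (3,8):dx=+2,dy=+16->C
  (3,9):dx=+7,dy=+6->C; (4,5):dx=-1,dy=-5->C; (4,6):dx=+5,dy=-11->D; (4,7):dx=+4,dy=-2->D
  (4,8):dx=+3,dy=+4->C; (4,9):dx=+8,dy=-6->D; (5,6):dx=+6,dy=-6->D; (5,7):dx=+5,dy=+3->C
  (5,8):dx=+4,dy=+9->C; (5,9):dx=+9,dy=-1->D; (6,7):dx=-1,dy=+9->D; (6,8):dx=-2,dy=+15->D
  (6,9):dx=+3,dy=+5->C; (7,8):dx=-1,dy=+6->D; (7,9):dx=+4,dy=-4->D; (8,9):dx=+5,dy=-10->D
Step 2: C = 17, D = 19, total pairs = 36.
Step 3: tau = (C - D)/(n(n-1)/2) = (17 - 19)/36 = -0.055556.
Step 4: Exact two-sided p-value (enumerate n! = 362880 permutations of y under H0): p = 0.919455.
Step 5: alpha = 0.05. fail to reject H0.

tau_b = -0.0556 (C=17, D=19), p = 0.919455, fail to reject H0.


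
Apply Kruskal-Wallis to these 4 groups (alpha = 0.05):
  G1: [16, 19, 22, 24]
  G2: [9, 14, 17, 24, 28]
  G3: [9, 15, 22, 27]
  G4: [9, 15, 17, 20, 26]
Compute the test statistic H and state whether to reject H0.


Step 1: Combine all N = 18 observations and assign midranks.
sorted (value, group, rank): (9,G2,2), (9,G3,2), (9,G4,2), (14,G2,4), (15,G3,5.5), (15,G4,5.5), (16,G1,7), (17,G2,8.5), (17,G4,8.5), (19,G1,10), (20,G4,11), (22,G1,12.5), (22,G3,12.5), (24,G1,14.5), (24,G2,14.5), (26,G4,16), (27,G3,17), (28,G2,18)
Step 2: Sum ranks within each group.
R_1 = 44 (n_1 = 4)
R_2 = 47 (n_2 = 5)
R_3 = 37 (n_3 = 4)
R_4 = 43 (n_4 = 5)
Step 3: H = 12/(N(N+1)) * sum(R_i^2/n_i) - 3(N+1)
     = 12/(18*19) * (44^2/4 + 47^2/5 + 37^2/4 + 43^2/5) - 3*19
     = 0.035088 * 1637.85 - 57
     = 0.468421.
Step 4: Ties present; correction factor C = 1 - 48/(18^3 - 18) = 0.991744. Corrected H = 0.468421 / 0.991744 = 0.472320.
Step 5: Under H0, H ~ chi^2(3); p-value = 0.924929.
Step 6: alpha = 0.05. fail to reject H0.

H = 0.4723, df = 3, p = 0.924929, fail to reject H0.


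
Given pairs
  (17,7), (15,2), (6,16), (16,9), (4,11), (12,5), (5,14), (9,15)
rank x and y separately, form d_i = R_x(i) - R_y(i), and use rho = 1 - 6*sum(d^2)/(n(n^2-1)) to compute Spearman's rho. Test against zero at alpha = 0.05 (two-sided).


Step 1: Rank x and y separately (midranks; no ties here).
rank(x): 17->8, 15->6, 6->3, 16->7, 4->1, 12->5, 5->2, 9->4
rank(y): 7->3, 2->1, 16->8, 9->4, 11->5, 5->2, 14->6, 15->7
Step 2: d_i = R_x(i) - R_y(i); compute d_i^2.
  (8-3)^2=25, (6-1)^2=25, (3-8)^2=25, (7-4)^2=9, (1-5)^2=16, (5-2)^2=9, (2-6)^2=16, (4-7)^2=9
sum(d^2) = 134.
Step 3: rho = 1 - 6*134 / (8*(8^2 - 1)) = 1 - 804/504 = -0.595238.
Step 4: Under H0, t = rho * sqrt((n-2)/(1-rho^2)) = -1.8145 ~ t(6).
Step 5: Two-sided p-value from the t-distribution with 6 df = 0.119530.
Step 6: alpha = 0.05. fail to reject H0.

rho = -0.5952, p = 0.119530, fail to reject H0 at alpha = 0.05.


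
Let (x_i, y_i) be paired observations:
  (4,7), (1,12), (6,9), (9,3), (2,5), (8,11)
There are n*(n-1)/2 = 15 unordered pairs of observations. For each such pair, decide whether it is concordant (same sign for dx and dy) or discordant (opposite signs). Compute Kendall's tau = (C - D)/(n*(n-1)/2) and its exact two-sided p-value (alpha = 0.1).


Step 1: Enumerate the 15 unordered pairs (i,j) with i<j and classify each by sign(x_j-x_i) * sign(y_j-y_i).
  (1,2):dx=-3,dy=+5->D; (1,3):dx=+2,dy=+2->C; (1,4):dx=+5,dy=-4->D; (1,5):dx=-2,dy=-2->C
  (1,6):dx=+4,dy=+4->C; (2,3):dx=+5,dy=-3->D; (2,4):dx=+8,dy=-9->D; (2,5):dx=+1,dy=-7->D
  (2,6):dx=+7,dy=-1->D; (3,4):dx=+3,dy=-6->D; (3,5):dx=-4,dy=-4->C; (3,6):dx=+2,dy=+2->C
  (4,5):dx=-7,dy=+2->D; (4,6):dx=-1,dy=+8->D; (5,6):dx=+6,dy=+6->C
Step 2: C = 6, D = 9, total pairs = 15.
Step 3: tau = (C - D)/(n(n-1)/2) = (6 - 9)/15 = -0.200000.
Step 4: Exact two-sided p-value (enumerate n! = 720 permutations of y under H0): p = 0.719444.
Step 5: alpha = 0.1. fail to reject H0.

tau_b = -0.2000 (C=6, D=9), p = 0.719444, fail to reject H0.


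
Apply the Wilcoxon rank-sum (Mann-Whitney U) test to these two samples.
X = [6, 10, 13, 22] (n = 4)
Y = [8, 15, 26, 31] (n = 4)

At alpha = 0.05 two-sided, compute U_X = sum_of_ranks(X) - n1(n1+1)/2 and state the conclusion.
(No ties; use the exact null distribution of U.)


Step 1: Combine and sort all 8 observations; assign midranks.
sorted (value, group): (6,X), (8,Y), (10,X), (13,X), (15,Y), (22,X), (26,Y), (31,Y)
ranks: 6->1, 8->2, 10->3, 13->4, 15->5, 22->6, 26->7, 31->8
Step 2: Rank sum for X: R1 = 1 + 3 + 4 + 6 = 14.
Step 3: U_X = R1 - n1(n1+1)/2 = 14 - 4*5/2 = 14 - 10 = 4.
       U_Y = n1*n2 - U_X = 16 - 4 = 12.
Step 4: No ties, so the exact null distribution of U (based on enumerating the C(8,4) = 70 equally likely rank assignments) gives the two-sided p-value.
Step 5: p-value = 0.342857; compare to alpha = 0.05. fail to reject H0.

U_X = 4, p = 0.342857, fail to reject H0 at alpha = 0.05.


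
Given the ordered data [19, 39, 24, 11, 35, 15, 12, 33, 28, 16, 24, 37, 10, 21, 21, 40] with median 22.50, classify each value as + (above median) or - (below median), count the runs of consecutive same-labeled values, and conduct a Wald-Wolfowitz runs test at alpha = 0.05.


Step 1: Compute median = 22.50; label A = above, B = below.
Labels in order: BAABABBAABAABBBA  (n_A = 8, n_B = 8)
Step 2: Count runs R = 10.
Step 3: Under H0 (random ordering), E[R] = 2*n_A*n_B/(n_A+n_B) + 1 = 2*8*8/16 + 1 = 9.0000.
        Var[R] = 2*n_A*n_B*(2*n_A*n_B - n_A - n_B) / ((n_A+n_B)^2 * (n_A+n_B-1)) = 14336/3840 = 3.7333.
        SD[R] = 1.9322.
Step 4: Continuity-corrected z = (R - 0.5 - E[R]) / SD[R] = (10 - 0.5 - 9.0000) / 1.9322 = 0.2588.
Step 5: Two-sided p-value via normal approximation = 2*(1 - Phi(|z|)) = 0.795809.
Step 6: alpha = 0.05. fail to reject H0.

R = 10, z = 0.2588, p = 0.795809, fail to reject H0.


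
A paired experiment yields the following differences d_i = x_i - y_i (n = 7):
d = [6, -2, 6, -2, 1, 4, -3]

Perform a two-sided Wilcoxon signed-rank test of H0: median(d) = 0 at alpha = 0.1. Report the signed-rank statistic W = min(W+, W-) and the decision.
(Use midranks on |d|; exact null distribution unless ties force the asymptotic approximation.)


Step 1: Drop any zero differences (none here) and take |d_i|.
|d| = [6, 2, 6, 2, 1, 4, 3]
Step 2: Midrank |d_i| (ties get averaged ranks).
ranks: |6|->6.5, |2|->2.5, |6|->6.5, |2|->2.5, |1|->1, |4|->5, |3|->4
Step 3: Attach original signs; sum ranks with positive sign and with negative sign.
W+ = 6.5 + 6.5 + 1 + 5 = 19
W- = 2.5 + 2.5 + 4 = 9
(Check: W+ + W- = 28 should equal n(n+1)/2 = 28.)
Step 4: Test statistic W = min(W+, W-) = 9.
Step 5: Ties in |d|, so use the tie-corrected normal approximation.
        E[W] = n(n+1)/4 = 7*8/4 = 14.
        Tie groups: |d|=2 (t=2), |d|=6 (t=2); sum(t^3 - t) = 12.
        Var[W] = n(n+1)(2n+1)/24 - sum(t^3-t)/48 = 840/24 - 12/48 = 34.75.
        z = (W - E[W]) / sqrt(Var[W]) = (9 - 14) / 5.8949 = -0.8482.
        Two-sided p = 2*Phi(z) = 0.396333.
Step 6: alpha = 0.1. fail to reject H0.

W+ = 19, W- = 9, W = min = 9, p = 0.396333, fail to reject H0.


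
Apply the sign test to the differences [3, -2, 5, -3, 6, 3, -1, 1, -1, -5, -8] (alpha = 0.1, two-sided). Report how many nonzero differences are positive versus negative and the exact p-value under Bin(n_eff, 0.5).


Step 1: Discard zero differences. Original n = 11; n_eff = number of nonzero differences = 11.
Nonzero differences (with sign): +3, -2, +5, -3, +6, +3, -1, +1, -1, -5, -8
Step 2: Count signs: positive = 5, negative = 6.
Step 3: Under H0: P(positive) = 0.5, so the number of positives S ~ Bin(11, 0.5).
Step 4: Two-sided exact p-value = sum of Bin(11,0.5) probabilities at or below the observed probability = 1.000000.
Step 5: alpha = 0.1. fail to reject H0.

n_eff = 11, pos = 5, neg = 6, p = 1.000000, fail to reject H0.


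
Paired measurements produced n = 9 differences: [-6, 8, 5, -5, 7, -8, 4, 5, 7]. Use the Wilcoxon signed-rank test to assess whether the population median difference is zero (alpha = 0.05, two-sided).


Step 1: Drop any zero differences (none here) and take |d_i|.
|d| = [6, 8, 5, 5, 7, 8, 4, 5, 7]
Step 2: Midrank |d_i| (ties get averaged ranks).
ranks: |6|->5, |8|->8.5, |5|->3, |5|->3, |7|->6.5, |8|->8.5, |4|->1, |5|->3, |7|->6.5
Step 3: Attach original signs; sum ranks with positive sign and with negative sign.
W+ = 8.5 + 3 + 6.5 + 1 + 3 + 6.5 = 28.5
W- = 5 + 3 + 8.5 = 16.5
(Check: W+ + W- = 45 should equal n(n+1)/2 = 45.)
Step 4: Test statistic W = min(W+, W-) = 16.5.
Step 5: Ties in |d|, so use the tie-corrected normal approximation.
        E[W] = n(n+1)/4 = 9*10/4 = 22.5.
        Tie groups: |d|=5 (t=3), |d|=7 (t=2), |d|=8 (t=2); sum(t^3 - t) = 36.
        Var[W] = n(n+1)(2n+1)/24 - sum(t^3-t)/48 = 1710/24 - 36/48 = 70.5.
        z = (W - E[W]) / sqrt(Var[W]) = (16.5 - 22.5) / 8.3964 = -0.7146.
        Two-sided p = 2*Phi(z) = 0.474863.
Step 6: alpha = 0.05. fail to reject H0.

W+ = 28.5, W- = 16.5, W = min = 16.5, p = 0.474863, fail to reject H0.


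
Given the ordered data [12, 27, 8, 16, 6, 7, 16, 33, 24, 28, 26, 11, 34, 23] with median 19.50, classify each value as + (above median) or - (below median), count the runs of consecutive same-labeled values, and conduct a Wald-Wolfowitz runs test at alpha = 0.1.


Step 1: Compute median = 19.50; label A = above, B = below.
Labels in order: BABBBBBAAAABAA  (n_A = 7, n_B = 7)
Step 2: Count runs R = 6.
Step 3: Under H0 (random ordering), E[R] = 2*n_A*n_B/(n_A+n_B) + 1 = 2*7*7/14 + 1 = 8.0000.
        Var[R] = 2*n_A*n_B*(2*n_A*n_B - n_A - n_B) / ((n_A+n_B)^2 * (n_A+n_B-1)) = 8232/2548 = 3.2308.
        SD[R] = 1.7974.
Step 4: Continuity-corrected z = (R + 0.5 - E[R]) / SD[R] = (6 + 0.5 - 8.0000) / 1.7974 = -0.8345.
Step 5: Two-sided p-value via normal approximation = 2*(1 - Phi(|z|)) = 0.403986.
Step 6: alpha = 0.1. fail to reject H0.

R = 6, z = -0.8345, p = 0.403986, fail to reject H0.


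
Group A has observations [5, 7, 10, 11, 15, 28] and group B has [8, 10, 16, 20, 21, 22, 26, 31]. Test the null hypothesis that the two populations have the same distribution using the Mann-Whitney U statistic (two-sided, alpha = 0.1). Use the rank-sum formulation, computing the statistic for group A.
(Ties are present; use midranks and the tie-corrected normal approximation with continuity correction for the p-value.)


Step 1: Combine and sort all 14 observations; assign midranks.
sorted (value, group): (5,X), (7,X), (8,Y), (10,X), (10,Y), (11,X), (15,X), (16,Y), (20,Y), (21,Y), (22,Y), (26,Y), (28,X), (31,Y)
ranks: 5->1, 7->2, 8->3, 10->4.5, 10->4.5, 11->6, 15->7, 16->8, 20->9, 21->10, 22->11, 26->12, 28->13, 31->14
Step 2: Rank sum for X: R1 = 1 + 2 + 4.5 + 6 + 7 + 13 = 33.5.
Step 3: U_X = R1 - n1(n1+1)/2 = 33.5 - 6*7/2 = 33.5 - 21 = 12.5.
       U_Y = n1*n2 - U_X = 48 - 12.5 = 35.5.
Step 4: Ties are present, so use the tie-corrected normal approximation (with continuity correction) for the p-value.
Step 5: p-value = 0.155126; compare to alpha = 0.1. fail to reject H0.

U_X = 12.5, p = 0.155126, fail to reject H0 at alpha = 0.1.


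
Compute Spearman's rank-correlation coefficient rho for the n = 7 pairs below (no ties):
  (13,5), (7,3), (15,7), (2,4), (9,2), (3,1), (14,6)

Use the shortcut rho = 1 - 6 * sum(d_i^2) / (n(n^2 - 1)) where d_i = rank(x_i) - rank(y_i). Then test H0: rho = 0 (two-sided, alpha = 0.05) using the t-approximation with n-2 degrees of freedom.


Step 1: Rank x and y separately (midranks; no ties here).
rank(x): 13->5, 7->3, 15->7, 2->1, 9->4, 3->2, 14->6
rank(y): 5->5, 3->3, 7->7, 4->4, 2->2, 1->1, 6->6
Step 2: d_i = R_x(i) - R_y(i); compute d_i^2.
  (5-5)^2=0, (3-3)^2=0, (7-7)^2=0, (1-4)^2=9, (4-2)^2=4, (2-1)^2=1, (6-6)^2=0
sum(d^2) = 14.
Step 3: rho = 1 - 6*14 / (7*(7^2 - 1)) = 1 - 84/336 = 0.750000.
Step 4: Under H0, t = rho * sqrt((n-2)/(1-rho^2)) = 2.5355 ~ t(5).
Step 5: Two-sided p-value from the t-distribution with 5 df = 0.052181.
Step 6: alpha = 0.05. fail to reject H0.

rho = 0.7500, p = 0.052181, fail to reject H0 at alpha = 0.05.


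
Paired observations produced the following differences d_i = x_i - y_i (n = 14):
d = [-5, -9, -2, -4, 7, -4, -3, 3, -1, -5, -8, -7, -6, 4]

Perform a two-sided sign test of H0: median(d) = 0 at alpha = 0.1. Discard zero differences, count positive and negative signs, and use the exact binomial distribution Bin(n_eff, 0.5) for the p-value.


Step 1: Discard zero differences. Original n = 14; n_eff = number of nonzero differences = 14.
Nonzero differences (with sign): -5, -9, -2, -4, +7, -4, -3, +3, -1, -5, -8, -7, -6, +4
Step 2: Count signs: positive = 3, negative = 11.
Step 3: Under H0: P(positive) = 0.5, so the number of positives S ~ Bin(14, 0.5).
Step 4: Two-sided exact p-value = sum of Bin(14,0.5) probabilities at or below the observed probability = 0.057373.
Step 5: alpha = 0.1. reject H0.

n_eff = 14, pos = 3, neg = 11, p = 0.057373, reject H0.


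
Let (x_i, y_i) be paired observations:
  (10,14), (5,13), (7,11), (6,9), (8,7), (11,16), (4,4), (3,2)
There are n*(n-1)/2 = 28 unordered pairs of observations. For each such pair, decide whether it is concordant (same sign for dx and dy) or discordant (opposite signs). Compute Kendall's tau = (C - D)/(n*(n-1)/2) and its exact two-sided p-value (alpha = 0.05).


Step 1: Enumerate the 28 unordered pairs (i,j) with i<j and classify each by sign(x_j-x_i) * sign(y_j-y_i).
  (1,2):dx=-5,dy=-1->C; (1,3):dx=-3,dy=-3->C; (1,4):dx=-4,dy=-5->C; (1,5):dx=-2,dy=-7->C
  (1,6):dx=+1,dy=+2->C; (1,7):dx=-6,dy=-10->C; (1,8):dx=-7,dy=-12->C; (2,3):dx=+2,dy=-2->D
  (2,4):dx=+1,dy=-4->D; (2,5):dx=+3,dy=-6->D; (2,6):dx=+6,dy=+3->C; (2,7):dx=-1,dy=-9->C
  (2,8):dx=-2,dy=-11->C; (3,4):dx=-1,dy=-2->C; (3,5):dx=+1,dy=-4->D; (3,6):dx=+4,dy=+5->C
  (3,7):dx=-3,dy=-7->C; (3,8):dx=-4,dy=-9->C; (4,5):dx=+2,dy=-2->D; (4,6):dx=+5,dy=+7->C
  (4,7):dx=-2,dy=-5->C; (4,8):dx=-3,dy=-7->C; (5,6):dx=+3,dy=+9->C; (5,7):dx=-4,dy=-3->C
  (5,8):dx=-5,dy=-5->C; (6,7):dx=-7,dy=-12->C; (6,8):dx=-8,dy=-14->C; (7,8):dx=-1,dy=-2->C
Step 2: C = 23, D = 5, total pairs = 28.
Step 3: tau = (C - D)/(n(n-1)/2) = (23 - 5)/28 = 0.642857.
Step 4: Exact two-sided p-value (enumerate n! = 40320 permutations of y under H0): p = 0.031151.
Step 5: alpha = 0.05. reject H0.

tau_b = 0.6429 (C=23, D=5), p = 0.031151, reject H0.


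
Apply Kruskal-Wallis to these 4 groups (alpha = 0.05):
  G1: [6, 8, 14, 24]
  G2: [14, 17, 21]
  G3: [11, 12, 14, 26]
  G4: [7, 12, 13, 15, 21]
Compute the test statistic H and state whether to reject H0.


Step 1: Combine all N = 16 observations and assign midranks.
sorted (value, group, rank): (6,G1,1), (7,G4,2), (8,G1,3), (11,G3,4), (12,G3,5.5), (12,G4,5.5), (13,G4,7), (14,G1,9), (14,G2,9), (14,G3,9), (15,G4,11), (17,G2,12), (21,G2,13.5), (21,G4,13.5), (24,G1,15), (26,G3,16)
Step 2: Sum ranks within each group.
R_1 = 28 (n_1 = 4)
R_2 = 34.5 (n_2 = 3)
R_3 = 34.5 (n_3 = 4)
R_4 = 39 (n_4 = 5)
Step 3: H = 12/(N(N+1)) * sum(R_i^2/n_i) - 3(N+1)
     = 12/(16*17) * (28^2/4 + 34.5^2/3 + 34.5^2/4 + 39^2/5) - 3*17
     = 0.044118 * 1194.51 - 51
     = 1.699081.
Step 4: Ties present; correction factor C = 1 - 36/(16^3 - 16) = 0.991176. Corrected H = 1.699081 / 0.991176 = 1.714206.
Step 5: Under H0, H ~ chi^2(3); p-value = 0.633780.
Step 6: alpha = 0.05. fail to reject H0.

H = 1.7142, df = 3, p = 0.633780, fail to reject H0.


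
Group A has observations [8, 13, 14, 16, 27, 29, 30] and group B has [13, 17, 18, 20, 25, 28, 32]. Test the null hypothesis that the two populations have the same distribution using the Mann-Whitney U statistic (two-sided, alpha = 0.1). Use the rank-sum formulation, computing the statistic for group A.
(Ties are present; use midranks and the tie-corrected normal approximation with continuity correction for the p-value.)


Step 1: Combine and sort all 14 observations; assign midranks.
sorted (value, group): (8,X), (13,X), (13,Y), (14,X), (16,X), (17,Y), (18,Y), (20,Y), (25,Y), (27,X), (28,Y), (29,X), (30,X), (32,Y)
ranks: 8->1, 13->2.5, 13->2.5, 14->4, 16->5, 17->6, 18->7, 20->8, 25->9, 27->10, 28->11, 29->12, 30->13, 32->14
Step 2: Rank sum for X: R1 = 1 + 2.5 + 4 + 5 + 10 + 12 + 13 = 47.5.
Step 3: U_X = R1 - n1(n1+1)/2 = 47.5 - 7*8/2 = 47.5 - 28 = 19.5.
       U_Y = n1*n2 - U_X = 49 - 19.5 = 29.5.
Step 4: Ties are present, so use the tie-corrected normal approximation (with continuity correction) for the p-value.
Step 5: p-value = 0.564871; compare to alpha = 0.1. fail to reject H0.

U_X = 19.5, p = 0.564871, fail to reject H0 at alpha = 0.1.


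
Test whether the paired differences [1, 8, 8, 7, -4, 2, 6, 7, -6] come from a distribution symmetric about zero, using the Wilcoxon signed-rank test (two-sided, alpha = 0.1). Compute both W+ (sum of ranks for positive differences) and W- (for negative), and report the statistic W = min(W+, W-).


Step 1: Drop any zero differences (none here) and take |d_i|.
|d| = [1, 8, 8, 7, 4, 2, 6, 7, 6]
Step 2: Midrank |d_i| (ties get averaged ranks).
ranks: |1|->1, |8|->8.5, |8|->8.5, |7|->6.5, |4|->3, |2|->2, |6|->4.5, |7|->6.5, |6|->4.5
Step 3: Attach original signs; sum ranks with positive sign and with negative sign.
W+ = 1 + 8.5 + 8.5 + 6.5 + 2 + 4.5 + 6.5 = 37.5
W- = 3 + 4.5 = 7.5
(Check: W+ + W- = 45 should equal n(n+1)/2 = 45.)
Step 4: Test statistic W = min(W+, W-) = 7.5.
Step 5: Ties in |d|, so use the tie-corrected normal approximation.
        E[W] = n(n+1)/4 = 9*10/4 = 22.5.
        Tie groups: |d|=6 (t=2), |d|=7 (t=2), |d|=8 (t=2); sum(t^3 - t) = 18.
        Var[W] = n(n+1)(2n+1)/24 - sum(t^3-t)/48 = 1710/24 - 18/48 = 70.875.
        z = (W - E[W]) / sqrt(Var[W]) = (7.5 - 22.5) / 8.4187 = -1.7817.
        Two-sided p = 2*Phi(z) = 0.074791.
Step 6: alpha = 0.1. reject H0.

W+ = 37.5, W- = 7.5, W = min = 7.5, p = 0.074791, reject H0.


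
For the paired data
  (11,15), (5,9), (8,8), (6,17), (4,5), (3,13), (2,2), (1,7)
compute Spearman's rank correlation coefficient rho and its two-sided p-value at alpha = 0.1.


Step 1: Rank x and y separately (midranks; no ties here).
rank(x): 11->8, 5->5, 8->7, 6->6, 4->4, 3->3, 2->2, 1->1
rank(y): 15->7, 9->5, 8->4, 17->8, 5->2, 13->6, 2->1, 7->3
Step 2: d_i = R_x(i) - R_y(i); compute d_i^2.
  (8-7)^2=1, (5-5)^2=0, (7-4)^2=9, (6-8)^2=4, (4-2)^2=4, (3-6)^2=9, (2-1)^2=1, (1-3)^2=4
sum(d^2) = 32.
Step 3: rho = 1 - 6*32 / (8*(8^2 - 1)) = 1 - 192/504 = 0.619048.
Step 4: Under H0, t = rho * sqrt((n-2)/(1-rho^2)) = 1.9308 ~ t(6).
Step 5: Two-sided p-value from the t-distribution with 6 df = 0.101733.
Step 6: alpha = 0.1. fail to reject H0.

rho = 0.6190, p = 0.101733, fail to reject H0 at alpha = 0.1.


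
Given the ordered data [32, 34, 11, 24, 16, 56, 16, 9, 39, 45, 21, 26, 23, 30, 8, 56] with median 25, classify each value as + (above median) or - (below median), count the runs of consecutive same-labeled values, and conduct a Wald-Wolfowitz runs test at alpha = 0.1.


Step 1: Compute median = 25; label A = above, B = below.
Labels in order: AABBBABBAABABABA  (n_A = 8, n_B = 8)
Step 2: Count runs R = 11.
Step 3: Under H0 (random ordering), E[R] = 2*n_A*n_B/(n_A+n_B) + 1 = 2*8*8/16 + 1 = 9.0000.
        Var[R] = 2*n_A*n_B*(2*n_A*n_B - n_A - n_B) / ((n_A+n_B)^2 * (n_A+n_B-1)) = 14336/3840 = 3.7333.
        SD[R] = 1.9322.
Step 4: Continuity-corrected z = (R - 0.5 - E[R]) / SD[R] = (11 - 0.5 - 9.0000) / 1.9322 = 0.7763.
Step 5: Two-sided p-value via normal approximation = 2*(1 - Phi(|z|)) = 0.437558.
Step 6: alpha = 0.1. fail to reject H0.

R = 11, z = 0.7763, p = 0.437558, fail to reject H0.


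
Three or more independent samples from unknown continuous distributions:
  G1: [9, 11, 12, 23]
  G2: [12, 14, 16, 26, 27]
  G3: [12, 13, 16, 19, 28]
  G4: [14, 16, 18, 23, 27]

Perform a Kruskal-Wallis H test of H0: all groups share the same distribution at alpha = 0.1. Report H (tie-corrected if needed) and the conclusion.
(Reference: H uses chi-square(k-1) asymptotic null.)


Step 1: Combine all N = 19 observations and assign midranks.
sorted (value, group, rank): (9,G1,1), (11,G1,2), (12,G1,4), (12,G2,4), (12,G3,4), (13,G3,6), (14,G2,7.5), (14,G4,7.5), (16,G2,10), (16,G3,10), (16,G4,10), (18,G4,12), (19,G3,13), (23,G1,14.5), (23,G4,14.5), (26,G2,16), (27,G2,17.5), (27,G4,17.5), (28,G3,19)
Step 2: Sum ranks within each group.
R_1 = 21.5 (n_1 = 4)
R_2 = 55 (n_2 = 5)
R_3 = 52 (n_3 = 5)
R_4 = 61.5 (n_4 = 5)
Step 3: H = 12/(N(N+1)) * sum(R_i^2/n_i) - 3(N+1)
     = 12/(19*20) * (21.5^2/4 + 55^2/5 + 52^2/5 + 61.5^2/5) - 3*20
     = 0.031579 * 2017.81 - 60
     = 3.720395.
Step 4: Ties present; correction factor C = 1 - 66/(19^3 - 19) = 0.990351. Corrected H = 3.720395 / 0.990351 = 3.756643.
Step 5: Under H0, H ~ chi^2(3); p-value = 0.288970.
Step 6: alpha = 0.1. fail to reject H0.

H = 3.7566, df = 3, p = 0.288970, fail to reject H0.


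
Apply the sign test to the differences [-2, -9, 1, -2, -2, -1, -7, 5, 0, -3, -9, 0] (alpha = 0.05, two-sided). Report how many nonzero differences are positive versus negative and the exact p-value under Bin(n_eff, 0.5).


Step 1: Discard zero differences. Original n = 12; n_eff = number of nonzero differences = 10.
Nonzero differences (with sign): -2, -9, +1, -2, -2, -1, -7, +5, -3, -9
Step 2: Count signs: positive = 2, negative = 8.
Step 3: Under H0: P(positive) = 0.5, so the number of positives S ~ Bin(10, 0.5).
Step 4: Two-sided exact p-value = sum of Bin(10,0.5) probabilities at or below the observed probability = 0.109375.
Step 5: alpha = 0.05. fail to reject H0.

n_eff = 10, pos = 2, neg = 8, p = 0.109375, fail to reject H0.


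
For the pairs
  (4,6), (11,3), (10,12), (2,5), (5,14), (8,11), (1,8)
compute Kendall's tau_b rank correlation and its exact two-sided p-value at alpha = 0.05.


Step 1: Enumerate the 21 unordered pairs (i,j) with i<j and classify each by sign(x_j-x_i) * sign(y_j-y_i).
  (1,2):dx=+7,dy=-3->D; (1,3):dx=+6,dy=+6->C; (1,4):dx=-2,dy=-1->C; (1,5):dx=+1,dy=+8->C
  (1,6):dx=+4,dy=+5->C; (1,7):dx=-3,dy=+2->D; (2,3):dx=-1,dy=+9->D; (2,4):dx=-9,dy=+2->D
  (2,5):dx=-6,dy=+11->D; (2,6):dx=-3,dy=+8->D; (2,7):dx=-10,dy=+5->D; (3,4):dx=-8,dy=-7->C
  (3,5):dx=-5,dy=+2->D; (3,6):dx=-2,dy=-1->C; (3,7):dx=-9,dy=-4->C; (4,5):dx=+3,dy=+9->C
  (4,6):dx=+6,dy=+6->C; (4,7):dx=-1,dy=+3->D; (5,6):dx=+3,dy=-3->D; (5,7):dx=-4,dy=-6->C
  (6,7):dx=-7,dy=-3->C
Step 2: C = 11, D = 10, total pairs = 21.
Step 3: tau = (C - D)/(n(n-1)/2) = (11 - 10)/21 = 0.047619.
Step 4: Exact two-sided p-value (enumerate n! = 5040 permutations of y under H0): p = 1.000000.
Step 5: alpha = 0.05. fail to reject H0.

tau_b = 0.0476 (C=11, D=10), p = 1.000000, fail to reject H0.


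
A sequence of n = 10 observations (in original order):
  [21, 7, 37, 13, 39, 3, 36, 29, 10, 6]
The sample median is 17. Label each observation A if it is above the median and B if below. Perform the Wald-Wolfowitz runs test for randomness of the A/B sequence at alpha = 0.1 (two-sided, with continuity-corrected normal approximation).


Step 1: Compute median = 17; label A = above, B = below.
Labels in order: ABABABAABB  (n_A = 5, n_B = 5)
Step 2: Count runs R = 8.
Step 3: Under H0 (random ordering), E[R] = 2*n_A*n_B/(n_A+n_B) + 1 = 2*5*5/10 + 1 = 6.0000.
        Var[R] = 2*n_A*n_B*(2*n_A*n_B - n_A - n_B) / ((n_A+n_B)^2 * (n_A+n_B-1)) = 2000/900 = 2.2222.
        SD[R] = 1.4907.
Step 4: Continuity-corrected z = (R - 0.5 - E[R]) / SD[R] = (8 - 0.5 - 6.0000) / 1.4907 = 1.0062.
Step 5: Two-sided p-value via normal approximation = 2*(1 - Phi(|z|)) = 0.314305.
Step 6: alpha = 0.1. fail to reject H0.

R = 8, z = 1.0062, p = 0.314305, fail to reject H0.


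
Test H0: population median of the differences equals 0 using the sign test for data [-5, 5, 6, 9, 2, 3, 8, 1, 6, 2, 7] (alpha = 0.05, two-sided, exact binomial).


Step 1: Discard zero differences. Original n = 11; n_eff = number of nonzero differences = 11.
Nonzero differences (with sign): -5, +5, +6, +9, +2, +3, +8, +1, +6, +2, +7
Step 2: Count signs: positive = 10, negative = 1.
Step 3: Under H0: P(positive) = 0.5, so the number of positives S ~ Bin(11, 0.5).
Step 4: Two-sided exact p-value = sum of Bin(11,0.5) probabilities at or below the observed probability = 0.011719.
Step 5: alpha = 0.05. reject H0.

n_eff = 11, pos = 10, neg = 1, p = 0.011719, reject H0.


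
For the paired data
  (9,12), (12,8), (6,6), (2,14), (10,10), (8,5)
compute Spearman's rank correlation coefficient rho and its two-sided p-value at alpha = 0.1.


Step 1: Rank x and y separately (midranks; no ties here).
rank(x): 9->4, 12->6, 6->2, 2->1, 10->5, 8->3
rank(y): 12->5, 8->3, 6->2, 14->6, 10->4, 5->1
Step 2: d_i = R_x(i) - R_y(i); compute d_i^2.
  (4-5)^2=1, (6-3)^2=9, (2-2)^2=0, (1-6)^2=25, (5-4)^2=1, (3-1)^2=4
sum(d^2) = 40.
Step 3: rho = 1 - 6*40 / (6*(6^2 - 1)) = 1 - 240/210 = -0.142857.
Step 4: Under H0, t = rho * sqrt((n-2)/(1-rho^2)) = -0.2887 ~ t(4).
Step 5: Two-sided p-value from the t-distribution with 4 df = 0.787172.
Step 6: alpha = 0.1. fail to reject H0.

rho = -0.1429, p = 0.787172, fail to reject H0 at alpha = 0.1.


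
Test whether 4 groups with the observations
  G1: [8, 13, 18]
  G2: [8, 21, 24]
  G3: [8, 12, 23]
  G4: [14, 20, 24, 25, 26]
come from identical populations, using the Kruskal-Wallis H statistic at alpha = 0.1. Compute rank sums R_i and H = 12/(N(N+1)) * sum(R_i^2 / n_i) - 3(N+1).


Step 1: Combine all N = 14 observations and assign midranks.
sorted (value, group, rank): (8,G1,2), (8,G2,2), (8,G3,2), (12,G3,4), (13,G1,5), (14,G4,6), (18,G1,7), (20,G4,8), (21,G2,9), (23,G3,10), (24,G2,11.5), (24,G4,11.5), (25,G4,13), (26,G4,14)
Step 2: Sum ranks within each group.
R_1 = 14 (n_1 = 3)
R_2 = 22.5 (n_2 = 3)
R_3 = 16 (n_3 = 3)
R_4 = 52.5 (n_4 = 5)
Step 3: H = 12/(N(N+1)) * sum(R_i^2/n_i) - 3(N+1)
     = 12/(14*15) * (14^2/3 + 22.5^2/3 + 16^2/3 + 52.5^2/5) - 3*15
     = 0.057143 * 870.667 - 45
     = 4.752381.
Step 4: Ties present; correction factor C = 1 - 30/(14^3 - 14) = 0.989011. Corrected H = 4.752381 / 0.989011 = 4.805185.
Step 5: Under H0, H ~ chi^2(3); p-value = 0.186631.
Step 6: alpha = 0.1. fail to reject H0.

H = 4.8052, df = 3, p = 0.186631, fail to reject H0.


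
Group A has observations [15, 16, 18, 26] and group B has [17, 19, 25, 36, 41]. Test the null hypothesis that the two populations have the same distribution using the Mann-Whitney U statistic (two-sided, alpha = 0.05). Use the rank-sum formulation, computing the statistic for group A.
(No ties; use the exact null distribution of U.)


Step 1: Combine and sort all 9 observations; assign midranks.
sorted (value, group): (15,X), (16,X), (17,Y), (18,X), (19,Y), (25,Y), (26,X), (36,Y), (41,Y)
ranks: 15->1, 16->2, 17->3, 18->4, 19->5, 25->6, 26->7, 36->8, 41->9
Step 2: Rank sum for X: R1 = 1 + 2 + 4 + 7 = 14.
Step 3: U_X = R1 - n1(n1+1)/2 = 14 - 4*5/2 = 14 - 10 = 4.
       U_Y = n1*n2 - U_X = 20 - 4 = 16.
Step 4: No ties, so the exact null distribution of U (based on enumerating the C(9,4) = 126 equally likely rank assignments) gives the two-sided p-value.
Step 5: p-value = 0.190476; compare to alpha = 0.05. fail to reject H0.

U_X = 4, p = 0.190476, fail to reject H0 at alpha = 0.05.


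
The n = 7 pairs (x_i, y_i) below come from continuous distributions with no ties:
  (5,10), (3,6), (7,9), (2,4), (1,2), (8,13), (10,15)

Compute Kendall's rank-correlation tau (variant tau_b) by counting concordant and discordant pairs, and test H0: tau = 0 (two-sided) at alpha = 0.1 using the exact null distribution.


Step 1: Enumerate the 21 unordered pairs (i,j) with i<j and classify each by sign(x_j-x_i) * sign(y_j-y_i).
  (1,2):dx=-2,dy=-4->C; (1,3):dx=+2,dy=-1->D; (1,4):dx=-3,dy=-6->C; (1,5):dx=-4,dy=-8->C
  (1,6):dx=+3,dy=+3->C; (1,7):dx=+5,dy=+5->C; (2,3):dx=+4,dy=+3->C; (2,4):dx=-1,dy=-2->C
  (2,5):dx=-2,dy=-4->C; (2,6):dx=+5,dy=+7->C; (2,7):dx=+7,dy=+9->C; (3,4):dx=-5,dy=-5->C
  (3,5):dx=-6,dy=-7->C; (3,6):dx=+1,dy=+4->C; (3,7):dx=+3,dy=+6->C; (4,5):dx=-1,dy=-2->C
  (4,6):dx=+6,dy=+9->C; (4,7):dx=+8,dy=+11->C; (5,6):dx=+7,dy=+11->C; (5,7):dx=+9,dy=+13->C
  (6,7):dx=+2,dy=+2->C
Step 2: C = 20, D = 1, total pairs = 21.
Step 3: tau = (C - D)/(n(n-1)/2) = (20 - 1)/21 = 0.904762.
Step 4: Exact two-sided p-value (enumerate n! = 5040 permutations of y under H0): p = 0.002778.
Step 5: alpha = 0.1. reject H0.

tau_b = 0.9048 (C=20, D=1), p = 0.002778, reject H0.


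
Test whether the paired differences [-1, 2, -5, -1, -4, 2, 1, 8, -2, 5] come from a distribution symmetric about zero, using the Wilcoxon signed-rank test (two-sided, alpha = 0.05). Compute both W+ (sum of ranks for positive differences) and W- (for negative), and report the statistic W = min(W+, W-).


Step 1: Drop any zero differences (none here) and take |d_i|.
|d| = [1, 2, 5, 1, 4, 2, 1, 8, 2, 5]
Step 2: Midrank |d_i| (ties get averaged ranks).
ranks: |1|->2, |2|->5, |5|->8.5, |1|->2, |4|->7, |2|->5, |1|->2, |8|->10, |2|->5, |5|->8.5
Step 3: Attach original signs; sum ranks with positive sign and with negative sign.
W+ = 5 + 5 + 2 + 10 + 8.5 = 30.5
W- = 2 + 8.5 + 2 + 7 + 5 = 24.5
(Check: W+ + W- = 55 should equal n(n+1)/2 = 55.)
Step 4: Test statistic W = min(W+, W-) = 24.5.
Step 5: Ties in |d|, so use the tie-corrected normal approximation.
        E[W] = n(n+1)/4 = 10*11/4 = 27.5.
        Tie groups: |d|=1 (t=3), |d|=2 (t=3), |d|=5 (t=2); sum(t^3 - t) = 54.
        Var[W] = n(n+1)(2n+1)/24 - sum(t^3-t)/48 = 2310/24 - 54/48 = 95.125.
        z = (W - E[W]) / sqrt(Var[W]) = (24.5 - 27.5) / 9.7532 = -0.3076.
        Two-sided p = 2*Phi(z) = 0.758393.
Step 6: alpha = 0.05. fail to reject H0.

W+ = 30.5, W- = 24.5, W = min = 24.5, p = 0.758393, fail to reject H0.


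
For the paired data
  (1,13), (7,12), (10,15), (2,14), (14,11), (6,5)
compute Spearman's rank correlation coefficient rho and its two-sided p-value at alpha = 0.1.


Step 1: Rank x and y separately (midranks; no ties here).
rank(x): 1->1, 7->4, 10->5, 2->2, 14->6, 6->3
rank(y): 13->4, 12->3, 15->6, 14->5, 11->2, 5->1
Step 2: d_i = R_x(i) - R_y(i); compute d_i^2.
  (1-4)^2=9, (4-3)^2=1, (5-6)^2=1, (2-5)^2=9, (6-2)^2=16, (3-1)^2=4
sum(d^2) = 40.
Step 3: rho = 1 - 6*40 / (6*(6^2 - 1)) = 1 - 240/210 = -0.142857.
Step 4: Under H0, t = rho * sqrt((n-2)/(1-rho^2)) = -0.2887 ~ t(4).
Step 5: Two-sided p-value from the t-distribution with 4 df = 0.787172.
Step 6: alpha = 0.1. fail to reject H0.

rho = -0.1429, p = 0.787172, fail to reject H0 at alpha = 0.1.


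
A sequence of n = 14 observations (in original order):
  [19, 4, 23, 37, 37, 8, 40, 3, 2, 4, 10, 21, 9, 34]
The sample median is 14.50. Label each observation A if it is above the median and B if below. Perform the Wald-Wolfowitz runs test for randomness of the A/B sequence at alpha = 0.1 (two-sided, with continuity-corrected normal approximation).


Step 1: Compute median = 14.50; label A = above, B = below.
Labels in order: ABAAABABBBBABA  (n_A = 7, n_B = 7)
Step 2: Count runs R = 9.
Step 3: Under H0 (random ordering), E[R] = 2*n_A*n_B/(n_A+n_B) + 1 = 2*7*7/14 + 1 = 8.0000.
        Var[R] = 2*n_A*n_B*(2*n_A*n_B - n_A - n_B) / ((n_A+n_B)^2 * (n_A+n_B-1)) = 8232/2548 = 3.2308.
        SD[R] = 1.7974.
Step 4: Continuity-corrected z = (R - 0.5 - E[R]) / SD[R] = (9 - 0.5 - 8.0000) / 1.7974 = 0.2782.
Step 5: Two-sided p-value via normal approximation = 2*(1 - Phi(|z|)) = 0.780879.
Step 6: alpha = 0.1. fail to reject H0.

R = 9, z = 0.2782, p = 0.780879, fail to reject H0.


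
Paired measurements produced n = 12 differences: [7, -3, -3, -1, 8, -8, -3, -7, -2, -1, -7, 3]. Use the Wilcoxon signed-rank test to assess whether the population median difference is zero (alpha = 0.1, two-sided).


Step 1: Drop any zero differences (none here) and take |d_i|.
|d| = [7, 3, 3, 1, 8, 8, 3, 7, 2, 1, 7, 3]
Step 2: Midrank |d_i| (ties get averaged ranks).
ranks: |7|->9, |3|->5.5, |3|->5.5, |1|->1.5, |8|->11.5, |8|->11.5, |3|->5.5, |7|->9, |2|->3, |1|->1.5, |7|->9, |3|->5.5
Step 3: Attach original signs; sum ranks with positive sign and with negative sign.
W+ = 9 + 11.5 + 5.5 = 26
W- = 5.5 + 5.5 + 1.5 + 11.5 + 5.5 + 9 + 3 + 1.5 + 9 = 52
(Check: W+ + W- = 78 should equal n(n+1)/2 = 78.)
Step 4: Test statistic W = min(W+, W-) = 26.
Step 5: Ties in |d|, so use the tie-corrected normal approximation.
        E[W] = n(n+1)/4 = 12*13/4 = 39.
        Tie groups: |d|=1 (t=2), |d|=3 (t=4), |d|=7 (t=3), |d|=8 (t=2); sum(t^3 - t) = 96.
        Var[W] = n(n+1)(2n+1)/24 - sum(t^3-t)/48 = 3900/24 - 96/48 = 160.5.
        z = (W - E[W]) / sqrt(Var[W]) = (26 - 39) / 12.6689 = -1.0261.
        Two-sided p = 2*Phi(z) = 0.304826.
Step 6: alpha = 0.1. fail to reject H0.

W+ = 26, W- = 52, W = min = 26, p = 0.304826, fail to reject H0.


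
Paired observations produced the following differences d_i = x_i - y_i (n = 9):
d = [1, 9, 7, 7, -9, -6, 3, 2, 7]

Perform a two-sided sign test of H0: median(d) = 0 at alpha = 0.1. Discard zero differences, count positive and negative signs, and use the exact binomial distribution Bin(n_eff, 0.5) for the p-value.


Step 1: Discard zero differences. Original n = 9; n_eff = number of nonzero differences = 9.
Nonzero differences (with sign): +1, +9, +7, +7, -9, -6, +3, +2, +7
Step 2: Count signs: positive = 7, negative = 2.
Step 3: Under H0: P(positive) = 0.5, so the number of positives S ~ Bin(9, 0.5).
Step 4: Two-sided exact p-value = sum of Bin(9,0.5) probabilities at or below the observed probability = 0.179688.
Step 5: alpha = 0.1. fail to reject H0.

n_eff = 9, pos = 7, neg = 2, p = 0.179688, fail to reject H0.


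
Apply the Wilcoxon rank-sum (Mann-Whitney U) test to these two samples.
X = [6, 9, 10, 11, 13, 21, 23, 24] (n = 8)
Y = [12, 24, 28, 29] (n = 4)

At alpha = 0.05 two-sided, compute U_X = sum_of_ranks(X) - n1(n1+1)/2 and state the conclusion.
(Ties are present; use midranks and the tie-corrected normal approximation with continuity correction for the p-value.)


Step 1: Combine and sort all 12 observations; assign midranks.
sorted (value, group): (6,X), (9,X), (10,X), (11,X), (12,Y), (13,X), (21,X), (23,X), (24,X), (24,Y), (28,Y), (29,Y)
ranks: 6->1, 9->2, 10->3, 11->4, 12->5, 13->6, 21->7, 23->8, 24->9.5, 24->9.5, 28->11, 29->12
Step 2: Rank sum for X: R1 = 1 + 2 + 3 + 4 + 6 + 7 + 8 + 9.5 = 40.5.
Step 3: U_X = R1 - n1(n1+1)/2 = 40.5 - 8*9/2 = 40.5 - 36 = 4.5.
       U_Y = n1*n2 - U_X = 32 - 4.5 = 27.5.
Step 4: Ties are present, so use the tie-corrected normal approximation (with continuity correction) for the p-value.
Step 5: p-value = 0.061271; compare to alpha = 0.05. fail to reject H0.

U_X = 4.5, p = 0.061271, fail to reject H0 at alpha = 0.05.


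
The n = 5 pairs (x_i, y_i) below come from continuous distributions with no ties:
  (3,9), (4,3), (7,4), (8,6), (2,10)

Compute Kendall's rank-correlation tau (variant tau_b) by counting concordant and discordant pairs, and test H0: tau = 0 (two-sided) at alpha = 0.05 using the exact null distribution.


Step 1: Enumerate the 10 unordered pairs (i,j) with i<j and classify each by sign(x_j-x_i) * sign(y_j-y_i).
  (1,2):dx=+1,dy=-6->D; (1,3):dx=+4,dy=-5->D; (1,4):dx=+5,dy=-3->D; (1,5):dx=-1,dy=+1->D
  (2,3):dx=+3,dy=+1->C; (2,4):dx=+4,dy=+3->C; (2,5):dx=-2,dy=+7->D; (3,4):dx=+1,dy=+2->C
  (3,5):dx=-5,dy=+6->D; (4,5):dx=-6,dy=+4->D
Step 2: C = 3, D = 7, total pairs = 10.
Step 3: tau = (C - D)/(n(n-1)/2) = (3 - 7)/10 = -0.400000.
Step 4: Exact two-sided p-value (enumerate n! = 120 permutations of y under H0): p = 0.483333.
Step 5: alpha = 0.05. fail to reject H0.

tau_b = -0.4000 (C=3, D=7), p = 0.483333, fail to reject H0.


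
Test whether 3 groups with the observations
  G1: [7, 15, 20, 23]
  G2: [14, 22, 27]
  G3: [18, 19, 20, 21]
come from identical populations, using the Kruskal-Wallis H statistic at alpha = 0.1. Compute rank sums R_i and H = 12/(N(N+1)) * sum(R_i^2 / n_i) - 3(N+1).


Step 1: Combine all N = 11 observations and assign midranks.
sorted (value, group, rank): (7,G1,1), (14,G2,2), (15,G1,3), (18,G3,4), (19,G3,5), (20,G1,6.5), (20,G3,6.5), (21,G3,8), (22,G2,9), (23,G1,10), (27,G2,11)
Step 2: Sum ranks within each group.
R_1 = 20.5 (n_1 = 4)
R_2 = 22 (n_2 = 3)
R_3 = 23.5 (n_3 = 4)
Step 3: H = 12/(N(N+1)) * sum(R_i^2/n_i) - 3(N+1)
     = 12/(11*12) * (20.5^2/4 + 22^2/3 + 23.5^2/4) - 3*12
     = 0.090909 * 404.458 - 36
     = 0.768939.
Step 4: Ties present; correction factor C = 1 - 6/(11^3 - 11) = 0.995455. Corrected H = 0.768939 / 0.995455 = 0.772451.
Step 5: Under H0, H ~ chi^2(2); p-value = 0.679617.
Step 6: alpha = 0.1. fail to reject H0.

H = 0.7725, df = 2, p = 0.679617, fail to reject H0.


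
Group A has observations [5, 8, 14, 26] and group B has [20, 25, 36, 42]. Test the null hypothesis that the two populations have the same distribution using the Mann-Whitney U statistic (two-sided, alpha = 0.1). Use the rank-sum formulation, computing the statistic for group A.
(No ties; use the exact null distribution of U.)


Step 1: Combine and sort all 8 observations; assign midranks.
sorted (value, group): (5,X), (8,X), (14,X), (20,Y), (25,Y), (26,X), (36,Y), (42,Y)
ranks: 5->1, 8->2, 14->3, 20->4, 25->5, 26->6, 36->7, 42->8
Step 2: Rank sum for X: R1 = 1 + 2 + 3 + 6 = 12.
Step 3: U_X = R1 - n1(n1+1)/2 = 12 - 4*5/2 = 12 - 10 = 2.
       U_Y = n1*n2 - U_X = 16 - 2 = 14.
Step 4: No ties, so the exact null distribution of U (based on enumerating the C(8,4) = 70 equally likely rank assignments) gives the two-sided p-value.
Step 5: p-value = 0.114286; compare to alpha = 0.1. fail to reject H0.

U_X = 2, p = 0.114286, fail to reject H0 at alpha = 0.1.


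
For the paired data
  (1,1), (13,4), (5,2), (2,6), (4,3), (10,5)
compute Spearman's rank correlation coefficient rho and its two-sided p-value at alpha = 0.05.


Step 1: Rank x and y separately (midranks; no ties here).
rank(x): 1->1, 13->6, 5->4, 2->2, 4->3, 10->5
rank(y): 1->1, 4->4, 2->2, 6->6, 3->3, 5->5
Step 2: d_i = R_x(i) - R_y(i); compute d_i^2.
  (1-1)^2=0, (6-4)^2=4, (4-2)^2=4, (2-6)^2=16, (3-3)^2=0, (5-5)^2=0
sum(d^2) = 24.
Step 3: rho = 1 - 6*24 / (6*(6^2 - 1)) = 1 - 144/210 = 0.314286.
Step 4: Under H0, t = rho * sqrt((n-2)/(1-rho^2)) = 0.6621 ~ t(4).
Step 5: Two-sided p-value from the t-distribution with 4 df = 0.544093.
Step 6: alpha = 0.05. fail to reject H0.

rho = 0.3143, p = 0.544093, fail to reject H0 at alpha = 0.05.


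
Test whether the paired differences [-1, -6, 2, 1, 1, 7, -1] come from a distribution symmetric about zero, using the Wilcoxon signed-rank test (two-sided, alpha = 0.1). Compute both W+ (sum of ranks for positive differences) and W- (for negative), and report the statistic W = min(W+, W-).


Step 1: Drop any zero differences (none here) and take |d_i|.
|d| = [1, 6, 2, 1, 1, 7, 1]
Step 2: Midrank |d_i| (ties get averaged ranks).
ranks: |1|->2.5, |6|->6, |2|->5, |1|->2.5, |1|->2.5, |7|->7, |1|->2.5
Step 3: Attach original signs; sum ranks with positive sign and with negative sign.
W+ = 5 + 2.5 + 2.5 + 7 = 17
W- = 2.5 + 6 + 2.5 = 11
(Check: W+ + W- = 28 should equal n(n+1)/2 = 28.)
Step 4: Test statistic W = min(W+, W-) = 11.
Step 5: Ties in |d|, so use the tie-corrected normal approximation.
        E[W] = n(n+1)/4 = 7*8/4 = 14.
        Tie groups: |d|=1 (t=4); sum(t^3 - t) = 60.
        Var[W] = n(n+1)(2n+1)/24 - sum(t^3-t)/48 = 840/24 - 60/48 = 33.75.
        z = (W - E[W]) / sqrt(Var[W]) = (11 - 14) / 5.8095 = -0.5164.
        Two-sided p = 2*Phi(z) = 0.605577.
Step 6: alpha = 0.1. fail to reject H0.

W+ = 17, W- = 11, W = min = 11, p = 0.605577, fail to reject H0.
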